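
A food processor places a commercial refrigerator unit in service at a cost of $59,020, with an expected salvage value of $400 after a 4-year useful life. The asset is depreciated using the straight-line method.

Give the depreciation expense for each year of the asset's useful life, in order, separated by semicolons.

Depreciable base = $59,020 − $400 = $58,620.
Annual expense = $58,620 / 4 = $14,655.
End of year 1: book value $44,365.
End of year 2: book value $29,710.
End of year 3: book value $15,055.
End of year 4: book value $400.

$14,655; $14,655; $14,655; $14,655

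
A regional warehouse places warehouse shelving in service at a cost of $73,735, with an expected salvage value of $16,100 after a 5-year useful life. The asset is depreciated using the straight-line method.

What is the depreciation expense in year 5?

$11,527

Depreciable base = $73,735 − $16,100 = $57,635.
Annual expense = $57,635 / 5 = $11,527.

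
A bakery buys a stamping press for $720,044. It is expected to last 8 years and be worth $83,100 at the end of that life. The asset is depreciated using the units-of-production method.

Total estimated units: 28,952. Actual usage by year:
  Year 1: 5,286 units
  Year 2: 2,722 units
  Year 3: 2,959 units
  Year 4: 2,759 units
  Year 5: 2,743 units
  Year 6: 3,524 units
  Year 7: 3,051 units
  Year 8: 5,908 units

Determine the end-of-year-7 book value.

Depreciable base = $720,044 − $83,100 = $636,944.
Rate = $636,944 / 28,952 units = $22 per unit.
Year 1: 5,286 × $22 = $116,292. Book value $603,752.
Year 2: 2,722 × $22 = $59,884. Book value $543,868.
Year 3: 2,959 × $22 = $65,098. Book value $478,770.
Year 4: 2,759 × $22 = $60,698. Book value $418,072.
Year 5: 2,743 × $22 = $60,346. Book value $357,726.
Year 6: 3,524 × $22 = $77,528. Book value $280,198.
Year 7: 3,051 × $22 = $67,122. Book value $213,076.

$213,076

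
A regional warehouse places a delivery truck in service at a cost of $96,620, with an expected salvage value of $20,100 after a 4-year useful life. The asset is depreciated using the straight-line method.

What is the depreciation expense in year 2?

$19,130

Depreciable base = $96,620 − $20,100 = $76,520.
Annual expense = $76,520 / 4 = $19,130.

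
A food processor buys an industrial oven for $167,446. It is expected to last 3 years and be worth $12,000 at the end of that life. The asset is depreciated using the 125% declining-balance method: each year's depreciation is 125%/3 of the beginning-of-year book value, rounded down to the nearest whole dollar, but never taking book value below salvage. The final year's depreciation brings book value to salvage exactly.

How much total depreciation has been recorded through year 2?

Depreciable base = $167,446 − $12,000 = $155,446.
Year 1: ⌊$167,446 × 125%/3⌋ = $69,769. Book value $97,677.
Year 2: ⌊$97,677 × 125%/3⌋ = $40,698. Book value $56,979.
Accumulated through year 2 = $167,446 − $56,979 = $110,467.

$110,467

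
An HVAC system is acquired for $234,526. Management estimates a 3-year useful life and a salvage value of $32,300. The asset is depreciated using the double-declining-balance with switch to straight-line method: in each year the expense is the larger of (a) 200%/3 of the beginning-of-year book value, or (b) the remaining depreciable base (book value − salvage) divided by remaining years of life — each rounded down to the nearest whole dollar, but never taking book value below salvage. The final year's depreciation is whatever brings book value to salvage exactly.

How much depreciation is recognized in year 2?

Depreciable base = $234,526 − $32,300 = $202,226.
Year 1: DB = ⌊$234,526 × 200%/3⌋ = $156,350; SL = ⌊$202,226/3⌋ = $67,408 → take DB $156,350. Book value $78,176.
Year 2: DB = ⌊$78,176 × 200%/3⌋ = $52,117; SL = ⌊$45,876/2⌋ = $22,938 → take DB $52,117, capped at $45,876. Book value $32,300.

$45,876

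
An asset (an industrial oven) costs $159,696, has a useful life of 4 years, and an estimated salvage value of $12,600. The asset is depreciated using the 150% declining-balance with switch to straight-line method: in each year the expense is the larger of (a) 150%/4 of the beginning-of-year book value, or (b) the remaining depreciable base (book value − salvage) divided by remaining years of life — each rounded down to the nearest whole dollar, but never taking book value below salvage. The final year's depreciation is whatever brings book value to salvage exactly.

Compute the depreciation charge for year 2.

$37,428

Depreciable base = $159,696 − $12,600 = $147,096.
Year 1: DB = ⌊$159,696 × 150%/4⌋ = $59,886; SL = ⌊$147,096/4⌋ = $36,774 → take DB $59,886. Book value $99,810.
Year 2: DB = ⌊$99,810 × 150%/4⌋ = $37,428; SL = ⌊$87,210/3⌋ = $29,070 → take DB $37,428. Book value $62,382.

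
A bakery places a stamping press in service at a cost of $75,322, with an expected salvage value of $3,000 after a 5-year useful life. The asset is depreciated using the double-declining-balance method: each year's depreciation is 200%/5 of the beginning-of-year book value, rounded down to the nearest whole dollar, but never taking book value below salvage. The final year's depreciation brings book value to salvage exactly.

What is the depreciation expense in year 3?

Depreciable base = $75,322 − $3,000 = $72,322.
Year 1: ⌊$75,322 × 200%/5⌋ = $30,128. Book value $45,194.
Year 2: ⌊$45,194 × 200%/5⌋ = $18,077. Book value $27,117.
Year 3: ⌊$27,117 × 200%/5⌋ = $10,846. Book value $16,271.

$10,846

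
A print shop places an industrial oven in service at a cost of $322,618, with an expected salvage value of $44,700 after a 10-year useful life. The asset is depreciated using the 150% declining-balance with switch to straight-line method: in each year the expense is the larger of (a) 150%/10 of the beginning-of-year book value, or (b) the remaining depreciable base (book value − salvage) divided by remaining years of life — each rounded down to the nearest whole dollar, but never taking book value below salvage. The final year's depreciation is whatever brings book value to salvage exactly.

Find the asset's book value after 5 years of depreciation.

$143,150

Depreciable base = $322,618 − $44,700 = $277,918.
Year 1: DB = ⌊$322,618 × 150%/10⌋ = $48,392; SL = ⌊$277,918/10⌋ = $27,791 → take DB $48,392. Book value $274,226.
Year 2: DB = ⌊$274,226 × 150%/10⌋ = $41,133; SL = ⌊$229,526/9⌋ = $25,502 → take DB $41,133. Book value $233,093.
Year 3: DB = ⌊$233,093 × 150%/10⌋ = $34,963; SL = ⌊$188,393/8⌋ = $23,549 → take DB $34,963. Book value $198,130.
Year 4: DB = ⌊$198,130 × 150%/10⌋ = $29,719; SL = ⌊$153,430/7⌋ = $21,918 → take DB $29,719. Book value $168,411.
Year 5: DB = ⌊$168,411 × 150%/10⌋ = $25,261; SL = ⌊$123,711/6⌋ = $20,618 → take DB $25,261. Book value $143,150.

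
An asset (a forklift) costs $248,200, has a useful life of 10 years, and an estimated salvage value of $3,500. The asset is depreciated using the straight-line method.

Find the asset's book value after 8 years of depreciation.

Depreciable base = $248,200 − $3,500 = $244,700.
Annual expense = $244,700 / 10 = $24,470.
End of year 1: book value $223,730.
End of year 2: book value $199,260.
End of year 3: book value $174,790.
End of year 4: book value $150,320.
End of year 5: book value $125,850.
End of year 6: book value $101,380.
End of year 7: book value $76,910.
End of year 8: book value $52,440.

$52,440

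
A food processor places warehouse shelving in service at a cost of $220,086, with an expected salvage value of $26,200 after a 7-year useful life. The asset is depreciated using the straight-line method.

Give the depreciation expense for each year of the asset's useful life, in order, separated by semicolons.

Depreciable base = $220,086 − $26,200 = $193,886.
Annual expense = $193,886 / 7 = $27,698.
End of year 1: book value $192,388.
End of year 2: book value $164,690.
End of year 3: book value $136,992.
End of year 4: book value $109,294.
End of year 5: book value $81,596.
End of year 6: book value $53,898.
End of year 7: book value $26,200.

$27,698; $27,698; $27,698; $27,698; $27,698; $27,698; $27,698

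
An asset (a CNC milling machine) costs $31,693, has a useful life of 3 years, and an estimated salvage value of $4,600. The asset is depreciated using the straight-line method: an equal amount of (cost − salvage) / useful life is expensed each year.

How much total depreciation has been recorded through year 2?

Depreciable base = $31,693 − $4,600 = $27,093.
Annual expense = $27,093 / 3 = $9,031.
End of year 1: book value $22,662.
End of year 2: book value $13,631.
Accumulated through year 2 = $31,693 − $13,631 = $18,062.

$18,062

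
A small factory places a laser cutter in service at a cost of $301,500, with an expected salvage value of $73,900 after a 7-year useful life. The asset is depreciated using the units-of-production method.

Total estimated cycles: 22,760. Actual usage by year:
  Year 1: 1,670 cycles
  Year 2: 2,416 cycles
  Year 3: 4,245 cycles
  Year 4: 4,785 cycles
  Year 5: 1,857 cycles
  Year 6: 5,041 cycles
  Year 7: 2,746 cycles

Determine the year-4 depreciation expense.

$47,850

Depreciable base = $301,500 − $73,900 = $227,600.
Rate = $227,600 / 22,760 cycles = $10 per cycle.
Year 1: 1,670 × $10 = $16,700. Book value $284,800.
Year 2: 2,416 × $10 = $24,160. Book value $260,640.
Year 3: 4,245 × $10 = $42,450. Book value $218,190.
Year 4: 4,785 × $10 = $47,850. Book value $170,340.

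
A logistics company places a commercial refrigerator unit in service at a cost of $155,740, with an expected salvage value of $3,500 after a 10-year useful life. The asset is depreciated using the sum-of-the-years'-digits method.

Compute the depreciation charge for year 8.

Depreciable base = $155,740 − $3,500 = $152,240.
Sum of the years' digits = 10+9+8+7+6+5+4+3+2+1 = 55.
Year 1: $152,240 × 10/55 = $27,680. Book value $128,060.
Year 2: $152,240 × 9/55 = $24,912. Book value $103,148.
Year 3: $152,240 × 8/55 = $22,144. Book value $81,004.
Year 4: $152,240 × 7/55 = $19,376. Book value $61,628.
Year 5: $152,240 × 6/55 = $16,608. Book value $45,020.
Year 6: $152,240 × 5/55 = $13,840. Book value $31,180.
Year 7: $152,240 × 4/55 = $11,072. Book value $20,108.
Year 8: $152,240 × 3/55 = $8,304. Book value $11,804.

$8,304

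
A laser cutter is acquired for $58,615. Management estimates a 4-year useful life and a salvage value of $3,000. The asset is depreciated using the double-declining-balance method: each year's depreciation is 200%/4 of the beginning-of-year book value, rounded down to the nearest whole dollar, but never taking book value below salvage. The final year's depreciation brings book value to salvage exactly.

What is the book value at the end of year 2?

Depreciable base = $58,615 − $3,000 = $55,615.
Year 1: ⌊$58,615 × 200%/4⌋ = $29,307. Book value $29,308.
Year 2: ⌊$29,308 × 200%/4⌋ = $14,654. Book value $14,654.

$14,654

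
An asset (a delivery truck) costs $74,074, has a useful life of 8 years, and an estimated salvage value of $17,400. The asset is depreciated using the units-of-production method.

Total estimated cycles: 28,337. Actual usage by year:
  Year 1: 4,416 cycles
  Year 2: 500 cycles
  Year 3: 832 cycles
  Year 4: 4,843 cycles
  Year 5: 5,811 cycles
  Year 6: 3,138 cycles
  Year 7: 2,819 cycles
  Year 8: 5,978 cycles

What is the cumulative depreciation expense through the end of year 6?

Depreciable base = $74,074 − $17,400 = $56,674.
Rate = $56,674 / 28,337 cycles = $2 per cycle.
Year 1: 4,416 × $2 = $8,832. Book value $65,242.
Year 2: 500 × $2 = $1,000. Book value $64,242.
Year 3: 832 × $2 = $1,664. Book value $62,578.
Year 4: 4,843 × $2 = $9,686. Book value $52,892.
Year 5: 5,811 × $2 = $11,622. Book value $41,270.
Year 6: 3,138 × $2 = $6,276. Book value $34,994.
Accumulated through year 6 = $74,074 − $34,994 = $39,080.

$39,080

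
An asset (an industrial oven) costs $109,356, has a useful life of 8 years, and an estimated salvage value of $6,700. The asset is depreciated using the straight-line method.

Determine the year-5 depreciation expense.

$12,832

Depreciable base = $109,356 − $6,700 = $102,656.
Annual expense = $102,656 / 8 = $12,832.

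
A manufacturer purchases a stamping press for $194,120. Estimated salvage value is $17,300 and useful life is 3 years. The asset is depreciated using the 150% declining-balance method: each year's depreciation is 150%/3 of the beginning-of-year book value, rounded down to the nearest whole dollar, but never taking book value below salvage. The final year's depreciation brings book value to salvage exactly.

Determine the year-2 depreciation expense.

Depreciable base = $194,120 − $17,300 = $176,820.
Year 1: ⌊$194,120 × 150%/3⌋ = $97,060. Book value $97,060.
Year 2: ⌊$97,060 × 150%/3⌋ = $48,530. Book value $48,530.

$48,530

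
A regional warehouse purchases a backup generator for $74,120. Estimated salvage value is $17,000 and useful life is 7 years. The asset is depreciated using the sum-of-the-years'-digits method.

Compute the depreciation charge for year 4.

Depreciable base = $74,120 − $17,000 = $57,120.
Sum of the years' digits = 7+6+5+4+3+2+1 = 28.
Year 1: $57,120 × 7/28 = $14,280. Book value $59,840.
Year 2: $57,120 × 6/28 = $12,240. Book value $47,600.
Year 3: $57,120 × 5/28 = $10,200. Book value $37,400.
Year 4: $57,120 × 4/28 = $8,160. Book value $29,240.

$8,160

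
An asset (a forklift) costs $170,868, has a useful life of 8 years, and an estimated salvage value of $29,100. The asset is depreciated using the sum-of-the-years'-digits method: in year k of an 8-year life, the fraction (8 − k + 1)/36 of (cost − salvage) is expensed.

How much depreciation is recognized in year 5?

Depreciable base = $170,868 − $29,100 = $141,768.
Sum of the years' digits = 8+7+6+5+4+3+2+1 = 36.
Year 1: $141,768 × 8/36 = $31,504. Book value $139,364.
Year 2: $141,768 × 7/36 = $27,566. Book value $111,798.
Year 3: $141,768 × 6/36 = $23,628. Book value $88,170.
Year 4: $141,768 × 5/36 = $19,690. Book value $68,480.
Year 5: $141,768 × 4/36 = $15,752. Book value $52,728.

$15,752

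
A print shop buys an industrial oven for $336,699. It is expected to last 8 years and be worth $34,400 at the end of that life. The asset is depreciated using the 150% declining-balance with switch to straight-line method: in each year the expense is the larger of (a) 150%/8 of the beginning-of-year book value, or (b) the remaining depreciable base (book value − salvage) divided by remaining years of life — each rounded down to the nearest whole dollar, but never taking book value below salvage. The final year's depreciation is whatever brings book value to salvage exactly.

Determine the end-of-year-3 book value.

Depreciable base = $336,699 − $34,400 = $302,299.
Year 1: DB = ⌊$336,699 × 150%/8⌋ = $63,131; SL = ⌊$302,299/8⌋ = $37,787 → take DB $63,131. Book value $273,568.
Year 2: DB = ⌊$273,568 × 150%/8⌋ = $51,294; SL = ⌊$239,168/7⌋ = $34,166 → take DB $51,294. Book value $222,274.
Year 3: DB = ⌊$222,274 × 150%/8⌋ = $41,676; SL = ⌊$187,874/6⌋ = $31,312 → take DB $41,676. Book value $180,598.

$180,598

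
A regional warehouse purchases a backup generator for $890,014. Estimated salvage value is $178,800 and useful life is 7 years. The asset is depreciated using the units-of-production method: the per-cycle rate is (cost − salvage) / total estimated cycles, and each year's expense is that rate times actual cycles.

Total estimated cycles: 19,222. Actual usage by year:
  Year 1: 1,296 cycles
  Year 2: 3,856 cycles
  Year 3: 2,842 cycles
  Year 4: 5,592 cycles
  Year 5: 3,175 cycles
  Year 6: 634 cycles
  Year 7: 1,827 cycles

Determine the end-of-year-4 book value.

$387,332

Depreciable base = $890,014 − $178,800 = $711,214.
Rate = $711,214 / 19,222 cycles = $37 per cycle.
Year 1: 1,296 × $37 = $47,952. Book value $842,062.
Year 2: 3,856 × $37 = $142,672. Book value $699,390.
Year 3: 2,842 × $37 = $105,154. Book value $594,236.
Year 4: 5,592 × $37 = $206,904. Book value $387,332.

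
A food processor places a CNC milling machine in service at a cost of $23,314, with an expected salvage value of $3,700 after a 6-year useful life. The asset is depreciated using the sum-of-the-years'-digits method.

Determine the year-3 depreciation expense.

Depreciable base = $23,314 − $3,700 = $19,614.
Sum of the years' digits = 6+5+4+3+2+1 = 21.
Year 1: $19,614 × 6/21 = $5,604. Book value $17,710.
Year 2: $19,614 × 5/21 = $4,670. Book value $13,040.
Year 3: $19,614 × 4/21 = $3,736. Book value $9,304.

$3,736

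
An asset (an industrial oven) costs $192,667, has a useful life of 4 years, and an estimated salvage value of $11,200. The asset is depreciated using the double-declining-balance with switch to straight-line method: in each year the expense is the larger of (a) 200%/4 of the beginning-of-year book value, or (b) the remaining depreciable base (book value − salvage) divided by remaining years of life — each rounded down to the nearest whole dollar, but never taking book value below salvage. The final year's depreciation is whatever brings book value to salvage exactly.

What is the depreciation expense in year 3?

Depreciable base = $192,667 − $11,200 = $181,467.
Year 1: DB = ⌊$192,667 × 200%/4⌋ = $96,333; SL = ⌊$181,467/4⌋ = $45,366 → take DB $96,333. Book value $96,334.
Year 2: DB = ⌊$96,334 × 200%/4⌋ = $48,167; SL = ⌊$85,134/3⌋ = $28,378 → take DB $48,167. Book value $48,167.
Year 3: DB = ⌊$48,167 × 200%/4⌋ = $24,083; SL = ⌊$36,967/2⌋ = $18,483 → take DB $24,083. Book value $24,084.

$24,083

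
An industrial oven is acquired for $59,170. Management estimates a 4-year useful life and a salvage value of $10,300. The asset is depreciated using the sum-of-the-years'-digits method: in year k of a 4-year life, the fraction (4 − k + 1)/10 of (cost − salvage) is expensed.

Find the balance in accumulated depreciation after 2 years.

Depreciable base = $59,170 − $10,300 = $48,870.
Sum of the years' digits = 4+3+2+1 = 10.
Year 1: $48,870 × 4/10 = $19,548. Book value $39,622.
Year 2: $48,870 × 3/10 = $14,661. Book value $24,961.
Accumulated through year 2 = $59,170 − $24,961 = $34,209.

$34,209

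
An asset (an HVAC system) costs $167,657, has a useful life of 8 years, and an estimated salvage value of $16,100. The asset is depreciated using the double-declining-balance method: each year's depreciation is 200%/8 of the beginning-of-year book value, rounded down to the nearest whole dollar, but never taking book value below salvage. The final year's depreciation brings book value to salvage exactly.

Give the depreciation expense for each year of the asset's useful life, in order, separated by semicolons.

$41,914; $31,435; $23,577; $17,682; $13,262; $9,946; $7,460; $6,281

Depreciable base = $167,657 − $16,100 = $151,557.
Year 1: ⌊$167,657 × 200%/8⌋ = $41,914. Book value $125,743.
Year 2: ⌊$125,743 × 200%/8⌋ = $31,435. Book value $94,308.
Year 3: ⌊$94,308 × 200%/8⌋ = $23,577. Book value $70,731.
Year 4: ⌊$70,731 × 200%/8⌋ = $17,682. Book value $53,049.
Year 5: ⌊$53,049 × 200%/8⌋ = $13,262. Book value $39,787.
Year 6: ⌊$39,787 × 200%/8⌋ = $9,946. Book value $29,841.
Year 7: ⌊$29,841 × 200%/8⌋ = $7,460. Book value $22,381.
Year 8 (final): $22,381 − $16,100 = $6,281. Book value $16,100.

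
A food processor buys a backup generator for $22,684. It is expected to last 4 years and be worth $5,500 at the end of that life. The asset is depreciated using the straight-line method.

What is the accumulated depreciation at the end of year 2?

Depreciable base = $22,684 − $5,500 = $17,184.
Annual expense = $17,184 / 4 = $4,296.
End of year 1: book value $18,388.
End of year 2: book value $14,092.
Accumulated through year 2 = $22,684 − $14,092 = $8,592.

$8,592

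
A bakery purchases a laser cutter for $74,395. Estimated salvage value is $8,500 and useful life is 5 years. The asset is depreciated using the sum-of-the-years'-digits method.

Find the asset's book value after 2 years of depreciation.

Depreciable base = $74,395 − $8,500 = $65,895.
Sum of the years' digits = 5+4+3+2+1 = 15.
Year 1: $65,895 × 5/15 = $21,965. Book value $52,430.
Year 2: $65,895 × 4/15 = $17,572. Book value $34,858.

$34,858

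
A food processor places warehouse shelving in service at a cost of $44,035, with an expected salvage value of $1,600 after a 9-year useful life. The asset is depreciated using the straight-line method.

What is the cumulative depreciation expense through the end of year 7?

Depreciable base = $44,035 − $1,600 = $42,435.
Annual expense = $42,435 / 9 = $4,715.
End of year 1: book value $39,320.
End of year 2: book value $34,605.
End of year 3: book value $29,890.
End of year 4: book value $25,175.
End of year 5: book value $20,460.
End of year 6: book value $15,745.
End of year 7: book value $11,030.
Accumulated through year 7 = $44,035 − $11,030 = $33,005.

$33,005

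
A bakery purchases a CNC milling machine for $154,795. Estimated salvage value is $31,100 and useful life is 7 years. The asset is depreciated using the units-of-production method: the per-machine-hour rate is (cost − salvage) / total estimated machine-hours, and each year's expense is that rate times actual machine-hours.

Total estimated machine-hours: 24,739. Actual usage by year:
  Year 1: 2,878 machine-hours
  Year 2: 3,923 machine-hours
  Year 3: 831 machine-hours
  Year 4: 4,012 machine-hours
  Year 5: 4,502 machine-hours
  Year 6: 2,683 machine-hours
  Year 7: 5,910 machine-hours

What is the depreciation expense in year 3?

$4,155

Depreciable base = $154,795 − $31,100 = $123,695.
Rate = $123,695 / 24,739 machine-hours = $5 per machine-hour.
Year 1: 2,878 × $5 = $14,390. Book value $140,405.
Year 2: 3,923 × $5 = $19,615. Book value $120,790.
Year 3: 831 × $5 = $4,155. Book value $116,635.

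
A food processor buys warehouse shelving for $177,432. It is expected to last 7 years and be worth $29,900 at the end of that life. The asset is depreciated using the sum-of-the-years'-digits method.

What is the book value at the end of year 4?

$61,514

Depreciable base = $177,432 − $29,900 = $147,532.
Sum of the years' digits = 7+6+5+4+3+2+1 = 28.
Year 1: $147,532 × 7/28 = $36,883. Book value $140,549.
Year 2: $147,532 × 6/28 = $31,614. Book value $108,935.
Year 3: $147,532 × 5/28 = $26,345. Book value $82,590.
Year 4: $147,532 × 4/28 = $21,076. Book value $61,514.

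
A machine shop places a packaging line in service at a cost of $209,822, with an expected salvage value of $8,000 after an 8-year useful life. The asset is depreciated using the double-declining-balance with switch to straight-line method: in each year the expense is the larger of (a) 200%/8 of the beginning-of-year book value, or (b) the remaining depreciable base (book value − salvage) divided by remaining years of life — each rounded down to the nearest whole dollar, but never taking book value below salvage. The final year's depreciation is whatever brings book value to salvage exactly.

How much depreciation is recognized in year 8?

Depreciable base = $209,822 − $8,000 = $201,822.
Year 1: DB = ⌊$209,822 × 200%/8⌋ = $52,455; SL = ⌊$201,822/8⌋ = $25,227 → take DB $52,455. Book value $157,367.
Year 2: DB = ⌊$157,367 × 200%/8⌋ = $39,341; SL = ⌊$149,367/7⌋ = $21,338 → take DB $39,341. Book value $118,026.
Year 3: DB = ⌊$118,026 × 200%/8⌋ = $29,506; SL = ⌊$110,026/6⌋ = $18,337 → take DB $29,506. Book value $88,520.
Year 4: DB = ⌊$88,520 × 200%/8⌋ = $22,130; SL = ⌊$80,520/5⌋ = $16,104 → take DB $22,130. Book value $66,390.
Year 5: DB = ⌊$66,390 × 200%/8⌋ = $16,597; SL = ⌊$58,390/4⌋ = $14,597 → take DB $16,597. Book value $49,793.
Year 6: DB = ⌊$49,793 × 200%/8⌋ = $12,448; SL = ⌊$41,793/3⌋ = $13,931 → take SL $13,931. Book value $35,862.
Year 7: DB = ⌊$35,862 × 200%/8⌋ = $8,965; SL = ⌊$27,862/2⌋ = $13,931 → take SL $13,931. Book value $21,931.
Year 8 (final): $21,931 − $8,000 = $13,931. Book value $8,000.

$13,931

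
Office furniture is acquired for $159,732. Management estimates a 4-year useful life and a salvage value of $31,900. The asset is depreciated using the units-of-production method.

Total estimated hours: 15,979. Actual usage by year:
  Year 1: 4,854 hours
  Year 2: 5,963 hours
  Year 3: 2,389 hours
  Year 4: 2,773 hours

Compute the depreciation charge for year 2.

$47,704

Depreciable base = $159,732 − $31,900 = $127,832.
Rate = $127,832 / 15,979 hours = $8 per hour.
Year 1: 4,854 × $8 = $38,832. Book value $120,900.
Year 2: 5,963 × $8 = $47,704. Book value $73,196.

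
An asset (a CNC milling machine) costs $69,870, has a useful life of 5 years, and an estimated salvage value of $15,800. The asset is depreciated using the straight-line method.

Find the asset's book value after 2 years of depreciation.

$48,242

Depreciable base = $69,870 − $15,800 = $54,070.
Annual expense = $54,070 / 5 = $10,814.
End of year 1: book value $59,056.
End of year 2: book value $48,242.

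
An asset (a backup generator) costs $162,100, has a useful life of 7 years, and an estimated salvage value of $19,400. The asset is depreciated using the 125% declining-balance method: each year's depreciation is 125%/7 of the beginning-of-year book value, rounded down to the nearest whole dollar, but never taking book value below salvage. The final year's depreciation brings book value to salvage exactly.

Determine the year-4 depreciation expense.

Depreciable base = $162,100 − $19,400 = $142,700.
Year 1: ⌊$162,100 × 125%/7⌋ = $28,946. Book value $133,154.
Year 2: ⌊$133,154 × 125%/7⌋ = $23,777. Book value $109,377.
Year 3: ⌊$109,377 × 125%/7⌋ = $19,531. Book value $89,846.
Year 4: ⌊$89,846 × 125%/7⌋ = $16,043. Book value $73,803.

$16,043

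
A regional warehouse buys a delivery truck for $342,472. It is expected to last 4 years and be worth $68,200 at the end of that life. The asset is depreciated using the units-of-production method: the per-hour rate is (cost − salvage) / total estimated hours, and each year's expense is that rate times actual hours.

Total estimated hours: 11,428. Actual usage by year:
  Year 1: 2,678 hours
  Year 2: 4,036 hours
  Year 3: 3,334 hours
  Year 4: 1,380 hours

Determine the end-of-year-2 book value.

$181,336

Depreciable base = $342,472 − $68,200 = $274,272.
Rate = $274,272 / 11,428 hours = $24 per hour.
Year 1: 2,678 × $24 = $64,272. Book value $278,200.
Year 2: 4,036 × $24 = $96,864. Book value $181,336.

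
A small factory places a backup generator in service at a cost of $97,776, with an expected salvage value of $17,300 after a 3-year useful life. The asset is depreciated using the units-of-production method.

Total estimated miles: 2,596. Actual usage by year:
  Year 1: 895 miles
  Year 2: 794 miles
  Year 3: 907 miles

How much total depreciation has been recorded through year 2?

Depreciable base = $97,776 − $17,300 = $80,476.
Rate = $80,476 / 2,596 miles = $31 per mile.
Year 1: 895 × $31 = $27,745. Book value $70,031.
Year 2: 794 × $31 = $24,614. Book value $45,417.
Accumulated through year 2 = $97,776 − $45,417 = $52,359.

$52,359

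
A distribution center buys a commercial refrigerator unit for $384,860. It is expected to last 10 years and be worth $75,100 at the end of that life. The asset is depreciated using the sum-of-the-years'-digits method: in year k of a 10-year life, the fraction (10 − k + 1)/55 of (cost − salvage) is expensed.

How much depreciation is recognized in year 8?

Depreciable base = $384,860 − $75,100 = $309,760.
Sum of the years' digits = 10+9+8+7+6+5+4+3+2+1 = 55.
Year 1: $309,760 × 10/55 = $56,320. Book value $328,540.
Year 2: $309,760 × 9/55 = $50,688. Book value $277,852.
Year 3: $309,760 × 8/55 = $45,056. Book value $232,796.
Year 4: $309,760 × 7/55 = $39,424. Book value $193,372.
Year 5: $309,760 × 6/55 = $33,792. Book value $159,580.
Year 6: $309,760 × 5/55 = $28,160. Book value $131,420.
Year 7: $309,760 × 4/55 = $22,528. Book value $108,892.
Year 8: $309,760 × 3/55 = $16,896. Book value $91,996.

$16,896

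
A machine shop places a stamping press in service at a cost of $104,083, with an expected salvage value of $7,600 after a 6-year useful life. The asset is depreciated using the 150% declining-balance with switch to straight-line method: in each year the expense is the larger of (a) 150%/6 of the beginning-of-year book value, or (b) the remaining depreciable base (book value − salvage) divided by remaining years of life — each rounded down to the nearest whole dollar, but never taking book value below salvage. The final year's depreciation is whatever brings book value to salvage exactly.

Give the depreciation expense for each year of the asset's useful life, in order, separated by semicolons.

$26,020; $19,515; $14,637; $12,103; $12,104; $12,104

Depreciable base = $104,083 − $7,600 = $96,483.
Year 1: DB = ⌊$104,083 × 150%/6⌋ = $26,020; SL = ⌊$96,483/6⌋ = $16,080 → take DB $26,020. Book value $78,063.
Year 2: DB = ⌊$78,063 × 150%/6⌋ = $19,515; SL = ⌊$70,463/5⌋ = $14,092 → take DB $19,515. Book value $58,548.
Year 3: DB = ⌊$58,548 × 150%/6⌋ = $14,637; SL = ⌊$50,948/4⌋ = $12,737 → take DB $14,637. Book value $43,911.
Year 4: DB = ⌊$43,911 × 150%/6⌋ = $10,977; SL = ⌊$36,311/3⌋ = $12,103 → take SL $12,103. Book value $31,808.
Year 5: DB = ⌊$31,808 × 150%/6⌋ = $7,952; SL = ⌊$24,208/2⌋ = $12,104 → take SL $12,104. Book value $19,704.
Year 6 (final): $19,704 − $7,600 = $12,104. Book value $7,600.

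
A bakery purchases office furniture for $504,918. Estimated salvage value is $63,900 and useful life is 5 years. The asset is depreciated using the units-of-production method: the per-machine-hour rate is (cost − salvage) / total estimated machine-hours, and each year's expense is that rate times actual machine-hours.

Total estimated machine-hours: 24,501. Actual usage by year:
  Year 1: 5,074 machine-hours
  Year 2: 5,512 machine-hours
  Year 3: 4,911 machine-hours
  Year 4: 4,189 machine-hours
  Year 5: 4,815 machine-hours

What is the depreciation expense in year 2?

$99,216

Depreciable base = $504,918 − $63,900 = $441,018.
Rate = $441,018 / 24,501 machine-hours = $18 per machine-hour.
Year 1: 5,074 × $18 = $91,332. Book value $413,586.
Year 2: 5,512 × $18 = $99,216. Book value $314,370.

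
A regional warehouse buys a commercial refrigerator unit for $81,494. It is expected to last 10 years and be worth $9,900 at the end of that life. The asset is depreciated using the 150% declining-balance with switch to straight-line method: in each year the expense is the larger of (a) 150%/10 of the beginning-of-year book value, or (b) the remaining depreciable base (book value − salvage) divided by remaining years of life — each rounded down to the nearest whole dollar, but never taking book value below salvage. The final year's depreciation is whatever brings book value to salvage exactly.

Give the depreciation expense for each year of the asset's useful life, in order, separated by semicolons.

Depreciable base = $81,494 − $9,900 = $71,594.
Year 1: DB = ⌊$81,494 × 150%/10⌋ = $12,224; SL = ⌊$71,594/10⌋ = $7,159 → take DB $12,224. Book value $69,270.
Year 2: DB = ⌊$69,270 × 150%/10⌋ = $10,390; SL = ⌊$59,370/9⌋ = $6,596 → take DB $10,390. Book value $58,880.
Year 3: DB = ⌊$58,880 × 150%/10⌋ = $8,832; SL = ⌊$48,980/8⌋ = $6,122 → take DB $8,832. Book value $50,048.
Year 4: DB = ⌊$50,048 × 150%/10⌋ = $7,507; SL = ⌊$40,148/7⌋ = $5,735 → take DB $7,507. Book value $42,541.
Year 5: DB = ⌊$42,541 × 150%/10⌋ = $6,381; SL = ⌊$32,641/6⌋ = $5,440 → take DB $6,381. Book value $36,160.
Year 6: DB = ⌊$36,160 × 150%/10⌋ = $5,424; SL = ⌊$26,260/5⌋ = $5,252 → take DB $5,424. Book value $30,736.
Year 7: DB = ⌊$30,736 × 150%/10⌋ = $4,610; SL = ⌊$20,836/4⌋ = $5,209 → take SL $5,209. Book value $25,527.
Year 8: DB = ⌊$25,527 × 150%/10⌋ = $3,829; SL = ⌊$15,627/3⌋ = $5,209 → take SL $5,209. Book value $20,318.
Year 9: DB = ⌊$20,318 × 150%/10⌋ = $3,047; SL = ⌊$10,418/2⌋ = $5,209 → take SL $5,209. Book value $15,109.
Year 10 (final): $15,109 − $9,900 = $5,209. Book value $9,900.

$12,224; $10,390; $8,832; $7,507; $6,381; $5,424; $5,209; $5,209; $5,209; $5,209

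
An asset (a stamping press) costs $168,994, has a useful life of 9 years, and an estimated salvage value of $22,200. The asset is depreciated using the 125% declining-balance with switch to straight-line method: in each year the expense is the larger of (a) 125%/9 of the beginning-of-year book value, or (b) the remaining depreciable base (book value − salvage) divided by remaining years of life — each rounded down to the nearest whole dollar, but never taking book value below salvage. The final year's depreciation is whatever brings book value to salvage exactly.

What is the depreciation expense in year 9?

$14,145

Depreciable base = $168,994 − $22,200 = $146,794.
Year 1: DB = ⌊$168,994 × 125%/9⌋ = $23,471; SL = ⌊$146,794/9⌋ = $16,310 → take DB $23,471. Book value $145,523.
Year 2: DB = ⌊$145,523 × 125%/9⌋ = $20,211; SL = ⌊$123,323/8⌋ = $15,415 → take DB $20,211. Book value $125,312.
Year 3: DB = ⌊$125,312 × 125%/9⌋ = $17,404; SL = ⌊$103,112/7⌋ = $14,730 → take DB $17,404. Book value $107,908.
Year 4: DB = ⌊$107,908 × 125%/9⌋ = $14,987; SL = ⌊$85,708/6⌋ = $14,284 → take DB $14,987. Book value $92,921.
Year 5: DB = ⌊$92,921 × 125%/9⌋ = $12,905; SL = ⌊$70,721/5⌋ = $14,144 → take SL $14,144. Book value $78,777.
Year 6: DB = ⌊$78,777 × 125%/9⌋ = $10,941; SL = ⌊$56,577/4⌋ = $14,144 → take SL $14,144. Book value $64,633.
Year 7: DB = ⌊$64,633 × 125%/9⌋ = $8,976; SL = ⌊$42,433/3⌋ = $14,144 → take SL $14,144. Book value $50,489.
Year 8: DB = ⌊$50,489 × 125%/9⌋ = $7,012; SL = ⌊$28,289/2⌋ = $14,144 → take SL $14,144. Book value $36,345.
Year 9 (final): $36,345 − $22,200 = $14,145. Book value $22,200.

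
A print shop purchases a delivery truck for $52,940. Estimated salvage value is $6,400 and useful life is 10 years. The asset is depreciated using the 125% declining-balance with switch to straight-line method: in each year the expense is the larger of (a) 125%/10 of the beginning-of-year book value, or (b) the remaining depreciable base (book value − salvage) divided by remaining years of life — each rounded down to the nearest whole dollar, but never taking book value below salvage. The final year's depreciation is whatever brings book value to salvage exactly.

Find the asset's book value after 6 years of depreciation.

Depreciable base = $52,940 − $6,400 = $46,540.
Year 1: DB = ⌊$52,940 × 125%/10⌋ = $6,617; SL = ⌊$46,540/10⌋ = $4,654 → take DB $6,617. Book value $46,323.
Year 2: DB = ⌊$46,323 × 125%/10⌋ = $5,790; SL = ⌊$39,923/9⌋ = $4,435 → take DB $5,790. Book value $40,533.
Year 3: DB = ⌊$40,533 × 125%/10⌋ = $5,066; SL = ⌊$34,133/8⌋ = $4,266 → take DB $5,066. Book value $35,467.
Year 4: DB = ⌊$35,467 × 125%/10⌋ = $4,433; SL = ⌊$29,067/7⌋ = $4,152 → take DB $4,433. Book value $31,034.
Year 5: DB = ⌊$31,034 × 125%/10⌋ = $3,879; SL = ⌊$24,634/6⌋ = $4,105 → take SL $4,105. Book value $26,929.
Year 6: DB = ⌊$26,929 × 125%/10⌋ = $3,366; SL = ⌊$20,529/5⌋ = $4,105 → take SL $4,105. Book value $22,824.

$22,824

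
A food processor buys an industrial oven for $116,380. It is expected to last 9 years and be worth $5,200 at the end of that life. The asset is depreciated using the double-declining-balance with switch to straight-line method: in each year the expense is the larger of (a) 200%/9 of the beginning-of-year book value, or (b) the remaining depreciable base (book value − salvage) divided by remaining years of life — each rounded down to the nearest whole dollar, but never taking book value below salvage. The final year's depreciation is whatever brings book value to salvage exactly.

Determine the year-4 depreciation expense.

$12,168

Depreciable base = $116,380 − $5,200 = $111,180.
Year 1: DB = ⌊$116,380 × 200%/9⌋ = $25,862; SL = ⌊$111,180/9⌋ = $12,353 → take DB $25,862. Book value $90,518.
Year 2: DB = ⌊$90,518 × 200%/9⌋ = $20,115; SL = ⌊$85,318/8⌋ = $10,664 → take DB $20,115. Book value $70,403.
Year 3: DB = ⌊$70,403 × 200%/9⌋ = $15,645; SL = ⌊$65,203/7⌋ = $9,314 → take DB $15,645. Book value $54,758.
Year 4: DB = ⌊$54,758 × 200%/9⌋ = $12,168; SL = ⌊$49,558/6⌋ = $8,259 → take DB $12,168. Book value $42,590.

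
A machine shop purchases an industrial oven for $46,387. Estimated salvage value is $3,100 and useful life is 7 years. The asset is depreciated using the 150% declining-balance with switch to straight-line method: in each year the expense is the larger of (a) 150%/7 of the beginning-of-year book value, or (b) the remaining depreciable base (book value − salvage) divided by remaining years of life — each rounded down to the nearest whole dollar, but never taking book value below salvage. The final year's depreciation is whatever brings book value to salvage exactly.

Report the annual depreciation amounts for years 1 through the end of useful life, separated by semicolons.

Depreciable base = $46,387 − $3,100 = $43,287.
Year 1: DB = ⌊$46,387 × 150%/7⌋ = $9,940; SL = ⌊$43,287/7⌋ = $6,183 → take DB $9,940. Book value $36,447.
Year 2: DB = ⌊$36,447 × 150%/7⌋ = $7,810; SL = ⌊$33,347/6⌋ = $5,557 → take DB $7,810. Book value $28,637.
Year 3: DB = ⌊$28,637 × 150%/7⌋ = $6,136; SL = ⌊$25,537/5⌋ = $5,107 → take DB $6,136. Book value $22,501.
Year 4: DB = ⌊$22,501 × 150%/7⌋ = $4,821; SL = ⌊$19,401/4⌋ = $4,850 → take SL $4,850. Book value $17,651.
Year 5: DB = ⌊$17,651 × 150%/7⌋ = $3,782; SL = ⌊$14,551/3⌋ = $4,850 → take SL $4,850. Book value $12,801.
Year 6: DB = ⌊$12,801 × 150%/7⌋ = $2,743; SL = ⌊$9,701/2⌋ = $4,850 → take SL $4,850. Book value $7,951.
Year 7 (final): $7,951 − $3,100 = $4,851. Book value $3,100.

$9,940; $7,810; $6,136; $4,850; $4,850; $4,850; $4,851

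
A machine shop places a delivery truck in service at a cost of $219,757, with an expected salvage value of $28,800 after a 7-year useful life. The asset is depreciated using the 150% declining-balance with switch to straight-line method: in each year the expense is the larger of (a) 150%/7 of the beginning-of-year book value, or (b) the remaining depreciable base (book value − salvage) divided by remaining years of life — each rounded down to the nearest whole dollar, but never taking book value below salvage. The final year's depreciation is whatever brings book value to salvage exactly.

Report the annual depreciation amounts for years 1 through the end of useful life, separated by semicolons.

Depreciable base = $219,757 − $28,800 = $190,957.
Year 1: DB = ⌊$219,757 × 150%/7⌋ = $47,090; SL = ⌊$190,957/7⌋ = $27,279 → take DB $47,090. Book value $172,667.
Year 2: DB = ⌊$172,667 × 150%/7⌋ = $37,000; SL = ⌊$143,867/6⌋ = $23,977 → take DB $37,000. Book value $135,667.
Year 3: DB = ⌊$135,667 × 150%/7⌋ = $29,071; SL = ⌊$106,867/5⌋ = $21,373 → take DB $29,071. Book value $106,596.
Year 4: DB = ⌊$106,596 × 150%/7⌋ = $22,842; SL = ⌊$77,796/4⌋ = $19,449 → take DB $22,842. Book value $83,754.
Year 5: DB = ⌊$83,754 × 150%/7⌋ = $17,947; SL = ⌊$54,954/3⌋ = $18,318 → take SL $18,318. Book value $65,436.
Year 6: DB = ⌊$65,436 × 150%/7⌋ = $14,022; SL = ⌊$36,636/2⌋ = $18,318 → take SL $18,318. Book value $47,118.
Year 7 (final): $47,118 − $28,800 = $18,318. Book value $28,800.

$47,090; $37,000; $29,071; $22,842; $18,318; $18,318; $18,318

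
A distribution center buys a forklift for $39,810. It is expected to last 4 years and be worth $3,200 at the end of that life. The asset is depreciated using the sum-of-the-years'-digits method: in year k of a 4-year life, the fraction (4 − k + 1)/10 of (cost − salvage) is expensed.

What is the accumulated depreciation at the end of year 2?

Depreciable base = $39,810 − $3,200 = $36,610.
Sum of the years' digits = 4+3+2+1 = 10.
Year 1: $36,610 × 4/10 = $14,644. Book value $25,166.
Year 2: $36,610 × 3/10 = $10,983. Book value $14,183.
Accumulated through year 2 = $39,810 − $14,183 = $25,627.

$25,627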